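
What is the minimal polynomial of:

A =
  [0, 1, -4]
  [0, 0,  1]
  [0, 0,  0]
x^3

The characteristic polynomial is χ_A(x) = x^3, so the eigenvalues are known. The minimal polynomial is
  m_A(x) = Π_λ (x − λ)^{k_λ}
where k_λ is the size of the *largest* Jordan block for λ (equivalently, the smallest k with (A − λI)^k v = 0 for every generalised eigenvector v of λ).

  λ = 0: largest Jordan block has size 3, contributing (x − 0)^3

So m_A(x) = x^3 = x^3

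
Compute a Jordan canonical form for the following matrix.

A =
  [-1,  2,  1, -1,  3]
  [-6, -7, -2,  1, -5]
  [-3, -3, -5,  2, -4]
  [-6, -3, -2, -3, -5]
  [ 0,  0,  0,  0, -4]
J_2(-4) ⊕ J_2(-4) ⊕ J_1(-4)

The characteristic polynomial is
  det(x·I − A) = x^5 + 20*x^4 + 160*x^3 + 640*x^2 + 1280*x + 1024 = (x + 4)^5

Eigenvalues and multiplicities (the geometric multiplicity of λ is n − rank(A − λI), which equals the number of Jordan blocks for λ):
  λ = -4: algebraic multiplicity = 5, geometric multiplicity = 3

Determining the block sizes for each eigenvalue:
  λ = -4: with am = 5 and gm = 3, the partition is not yet determined (e.g. several partitions of 5 into 3 parts exist). Let N = A − (-4)·I. Computing rank(N^1) = 2, rank(N^2) = 0; the number of blocks of size ≥ j is rank(N^{j−1}) − rank(N^j), giving [3, 2]. So we have 2 block(s) of size 2, 1 block(s) of size 1 → block sizes [2, 2, 1]

Assembling the blocks gives a Jordan form
J =
  [-4,  1,  0,  0,  0]
  [ 0, -4,  0,  0,  0]
  [ 0,  0, -4,  1,  0]
  [ 0,  0,  0, -4,  0]
  [ 0,  0,  0,  0, -4]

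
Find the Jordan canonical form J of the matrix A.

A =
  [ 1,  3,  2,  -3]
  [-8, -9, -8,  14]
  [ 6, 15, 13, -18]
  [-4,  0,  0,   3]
J_2(1) ⊕ J_2(3)

The characteristic polynomial is
  det(x·I − A) = x^4 - 8*x^3 + 22*x^2 - 24*x + 9 = (x - 3)^2*(x - 1)^2

Eigenvalues and multiplicities (the geometric multiplicity of λ is n − rank(A − λI), which equals the number of Jordan blocks for λ):
  λ = 1: algebraic multiplicity = 2, geometric multiplicity = 1
  λ = 3: algebraic multiplicity = 2, geometric multiplicity = 1

Determining the block sizes for each eigenvalue:
  λ = 1: one block (gm = 1), so the single block has size am = 2 → block sizes [2]
  λ = 3: one block (gm = 1), so the single block has size am = 2 → block sizes [2]

Assembling the blocks gives a Jordan form
J =
  [1, 1, 0, 0]
  [0, 1, 0, 0]
  [0, 0, 3, 1]
  [0, 0, 0, 3]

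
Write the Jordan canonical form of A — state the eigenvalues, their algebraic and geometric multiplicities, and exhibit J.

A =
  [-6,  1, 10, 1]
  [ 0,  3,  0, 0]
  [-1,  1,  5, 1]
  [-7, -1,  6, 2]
J_1(-5) ⊕ J_2(3) ⊕ J_1(3)

The characteristic polynomial is
  det(x·I − A) = x^4 - 4*x^3 - 18*x^2 + 108*x - 135 = (x - 3)^3*(x + 5)

Eigenvalues and multiplicities (the geometric multiplicity of λ is n − rank(A − λI), which equals the number of Jordan blocks for λ):
  λ = -5: algebraic multiplicity = 1, geometric multiplicity = 1
  λ = 3: algebraic multiplicity = 3, geometric multiplicity = 2

Determining the block sizes for each eigenvalue:
  λ = -5: one block (gm = 1), so the single block has size am = 1 → block sizes [1]
  λ = 3: 2 blocks summing to 3 forces exactly one block of size 2 and the rest size 1 → block sizes [2, 1]

Assembling the blocks gives a Jordan form
J =
  [-5, 0, 0, 0]
  [ 0, 3, 1, 0]
  [ 0, 0, 3, 0]
  [ 0, 0, 0, 3]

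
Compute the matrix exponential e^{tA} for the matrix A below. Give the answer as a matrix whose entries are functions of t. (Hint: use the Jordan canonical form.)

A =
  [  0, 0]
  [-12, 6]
e^{tA} =
  [1, 0]
  [2 - 2*exp(6*t), exp(6*t)]

Strategy: write A = P · J · P⁻¹ where J is a Jordan canonical form, so e^{tA} = P · e^{tJ} · P⁻¹, and e^{tJ} can be computed block-by-block.

A has Jordan form
J =
  [0, 0]
  [0, 6]
(up to reordering of blocks).

Per-block formulas:
  For a 1×1 block at λ = 0: exp(t · [0]) = [e^(0t)].
  For a 1×1 block at λ = 6: exp(t · [6]) = [e^(6t)].

After assembling e^{tJ} and conjugating by P, we get:

e^{tA} =
  [1, 0]
  [2 - 2*exp(6*t), exp(6*t)]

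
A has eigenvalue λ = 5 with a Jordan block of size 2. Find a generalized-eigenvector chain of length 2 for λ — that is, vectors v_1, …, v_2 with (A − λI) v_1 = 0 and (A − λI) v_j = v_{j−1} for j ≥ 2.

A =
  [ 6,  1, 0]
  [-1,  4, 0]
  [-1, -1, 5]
A Jordan chain for λ = 5 of length 2:
v_1 = (1, -1, -1)ᵀ
v_2 = (1, 0, 0)ᵀ

Let N = A − (5)·I. We want v_2 with N^2 v_2 = 0 but N^1 v_2 ≠ 0; then v_{j-1} := N · v_j for j = 2, …, 2.

Pick v_2 = (1, 0, 0)ᵀ.
Then v_1 = N · v_2 = (1, -1, -1)ᵀ.

Sanity check: (A − (5)·I) v_1 = (0, 0, 0)ᵀ = 0. ✓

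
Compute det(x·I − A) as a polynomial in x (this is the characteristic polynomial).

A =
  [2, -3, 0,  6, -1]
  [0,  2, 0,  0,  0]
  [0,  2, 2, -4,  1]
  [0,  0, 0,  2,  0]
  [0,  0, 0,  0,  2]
x^5 - 10*x^4 + 40*x^3 - 80*x^2 + 80*x - 32

Expanding det(x·I − A) (e.g. by cofactor expansion or by noting that A is similar to its Jordan form J, which has the same characteristic polynomial as A) gives
  χ_A(x) = x^5 - 10*x^4 + 40*x^3 - 80*x^2 + 80*x - 32
which factors as (x - 2)^5. The eigenvalues (with algebraic multiplicities) are λ = 2 with multiplicity 5.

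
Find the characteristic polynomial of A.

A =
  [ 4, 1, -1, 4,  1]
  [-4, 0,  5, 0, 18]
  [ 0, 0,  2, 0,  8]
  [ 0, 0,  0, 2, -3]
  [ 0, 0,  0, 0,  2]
x^5 - 10*x^4 + 40*x^3 - 80*x^2 + 80*x - 32

Expanding det(x·I − A) (e.g. by cofactor expansion or by noting that A is similar to its Jordan form J, which has the same characteristic polynomial as A) gives
  χ_A(x) = x^5 - 10*x^4 + 40*x^3 - 80*x^2 + 80*x - 32
which factors as (x - 2)^5. The eigenvalues (with algebraic multiplicities) are λ = 2 with multiplicity 5.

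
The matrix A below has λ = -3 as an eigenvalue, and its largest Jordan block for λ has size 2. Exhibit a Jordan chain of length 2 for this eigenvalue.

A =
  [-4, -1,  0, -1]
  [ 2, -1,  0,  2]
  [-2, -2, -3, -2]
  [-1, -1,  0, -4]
A Jordan chain for λ = -3 of length 2:
v_1 = (-1, 2, -2, -1)ᵀ
v_2 = (1, 0, 0, 0)ᵀ

Let N = A − (-3)·I. We want v_2 with N^2 v_2 = 0 but N^1 v_2 ≠ 0; then v_{j-1} := N · v_j for j = 2, …, 2.

Pick v_2 = (1, 0, 0, 0)ᵀ.
Then v_1 = N · v_2 = (-1, 2, -2, -1)ᵀ.

Sanity check: (A − (-3)·I) v_1 = (0, 0, 0, 0)ᵀ = 0. ✓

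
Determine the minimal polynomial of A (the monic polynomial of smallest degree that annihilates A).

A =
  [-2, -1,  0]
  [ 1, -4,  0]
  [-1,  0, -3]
x^3 + 9*x^2 + 27*x + 27

The characteristic polynomial is χ_A(x) = (x + 3)^3, so the eigenvalues are known. The minimal polynomial is
  m_A(x) = Π_λ (x − λ)^{k_λ}
where k_λ is the size of the *largest* Jordan block for λ (equivalently, the smallest k with (A − λI)^k v = 0 for every generalised eigenvector v of λ).

  λ = -3: largest Jordan block has size 3, contributing (x + 3)^3

So m_A(x) = (x + 3)^3 = x^3 + 9*x^2 + 27*x + 27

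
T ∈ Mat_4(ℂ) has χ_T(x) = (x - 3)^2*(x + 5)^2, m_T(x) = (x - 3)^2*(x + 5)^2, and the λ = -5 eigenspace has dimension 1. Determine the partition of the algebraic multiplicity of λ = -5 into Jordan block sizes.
Block sizes for λ = -5: [2]

Step 1 — from the characteristic polynomial, algebraic multiplicity of λ = -5 is 2. From dim ker(T − (-5)·I) = 1, there are exactly 1 Jordan blocks for λ = -5.
Step 2 — from the minimal polynomial, the factor (x + 5)^2 tells us the largest block for λ = -5 has size 2.
Step 3 — with total size 2, 1 blocks, and largest block 2, the block sizes (in nonincreasing order) are [2].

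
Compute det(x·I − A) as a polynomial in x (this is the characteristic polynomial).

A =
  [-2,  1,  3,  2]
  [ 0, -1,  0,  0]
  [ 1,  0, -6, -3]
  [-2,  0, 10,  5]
x^4 + 4*x^3 + 6*x^2 + 4*x + 1

Expanding det(x·I − A) (e.g. by cofactor expansion or by noting that A is similar to its Jordan form J, which has the same characteristic polynomial as A) gives
  χ_A(x) = x^4 + 4*x^3 + 6*x^2 + 4*x + 1
which factors as (x + 1)^4. The eigenvalues (with algebraic multiplicities) are λ = -1 with multiplicity 4.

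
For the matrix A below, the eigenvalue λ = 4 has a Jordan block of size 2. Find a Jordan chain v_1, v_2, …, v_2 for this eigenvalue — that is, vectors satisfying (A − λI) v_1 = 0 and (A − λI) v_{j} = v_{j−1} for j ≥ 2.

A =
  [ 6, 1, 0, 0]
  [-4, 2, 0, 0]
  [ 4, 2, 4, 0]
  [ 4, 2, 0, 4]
A Jordan chain for λ = 4 of length 2:
v_1 = (2, -4, 4, 4)ᵀ
v_2 = (1, 0, 0, 0)ᵀ

Let N = A − (4)·I. We want v_2 with N^2 v_2 = 0 but N^1 v_2 ≠ 0; then v_{j-1} := N · v_j for j = 2, …, 2.

Pick v_2 = (1, 0, 0, 0)ᵀ.
Then v_1 = N · v_2 = (2, -4, 4, 4)ᵀ.

Sanity check: (A − (4)·I) v_1 = (0, 0, 0, 0)ᵀ = 0. ✓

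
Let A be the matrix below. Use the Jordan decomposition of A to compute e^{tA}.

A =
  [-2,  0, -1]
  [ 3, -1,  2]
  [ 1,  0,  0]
e^{tA} =
  [-t*exp(-t) + exp(-t), 0, -t*exp(-t)]
  [-t^2*exp(-t)/2 + 3*t*exp(-t), exp(-t), -t^2*exp(-t)/2 + 2*t*exp(-t)]
  [t*exp(-t), 0, t*exp(-t) + exp(-t)]

Strategy: write A = P · J · P⁻¹ where J is a Jordan canonical form, so e^{tA} = P · e^{tJ} · P⁻¹, and e^{tJ} can be computed block-by-block.

A has Jordan form
J =
  [-1,  1,  0]
  [ 0, -1,  1]
  [ 0,  0, -1]
(up to reordering of blocks).

Per-block formulas:
  For a 3×3 Jordan block J_3(-1): exp(t · J_3(-1)) = e^(-1t)·(I + t·N + (t^2/2)·N^2), where N is the 3×3 nilpotent shift.

After assembling e^{tJ} and conjugating by P, we get:

e^{tA} =
  [-t*exp(-t) + exp(-t), 0, -t*exp(-t)]
  [-t^2*exp(-t)/2 + 3*t*exp(-t), exp(-t), -t^2*exp(-t)/2 + 2*t*exp(-t)]
  [t*exp(-t), 0, t*exp(-t) + exp(-t)]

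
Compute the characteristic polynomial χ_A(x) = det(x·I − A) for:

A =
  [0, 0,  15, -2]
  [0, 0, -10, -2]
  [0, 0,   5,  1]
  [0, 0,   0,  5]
x^4 - 10*x^3 + 25*x^2

Expanding det(x·I − A) (e.g. by cofactor expansion or by noting that A is similar to its Jordan form J, which has the same characteristic polynomial as A) gives
  χ_A(x) = x^4 - 10*x^3 + 25*x^2
which factors as x^2*(x - 5)^2. The eigenvalues (with algebraic multiplicities) are λ = 0 with multiplicity 2, λ = 5 with multiplicity 2.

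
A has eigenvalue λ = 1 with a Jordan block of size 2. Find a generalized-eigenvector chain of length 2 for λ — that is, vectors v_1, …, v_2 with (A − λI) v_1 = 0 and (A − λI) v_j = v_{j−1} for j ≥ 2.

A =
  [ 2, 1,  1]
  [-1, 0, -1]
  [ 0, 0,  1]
A Jordan chain for λ = 1 of length 2:
v_1 = (1, -1, 0)ᵀ
v_2 = (1, 0, 0)ᵀ

Let N = A − (1)·I. We want v_2 with N^2 v_2 = 0 but N^1 v_2 ≠ 0; then v_{j-1} := N · v_j for j = 2, …, 2.

Pick v_2 = (1, 0, 0)ᵀ.
Then v_1 = N · v_2 = (1, -1, 0)ᵀ.

Sanity check: (A − (1)·I) v_1 = (0, 0, 0)ᵀ = 0. ✓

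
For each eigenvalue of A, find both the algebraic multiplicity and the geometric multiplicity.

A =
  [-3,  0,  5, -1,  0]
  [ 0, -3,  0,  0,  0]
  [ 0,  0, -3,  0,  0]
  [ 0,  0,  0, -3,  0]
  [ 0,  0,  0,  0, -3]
λ = -3: alg = 5, geom = 4

Step 1 — factor the characteristic polynomial to read off the algebraic multiplicities:
  χ_A(x) = (x + 3)^5

Step 2 — compute geometric multiplicities via the rank-nullity identity g(λ) = n − rank(A − λI):
  rank(A − (-3)·I) = 1, so dim ker(A − (-3)·I) = n − 1 = 4

Summary:
  λ = -3: algebraic multiplicity = 5, geometric multiplicity = 4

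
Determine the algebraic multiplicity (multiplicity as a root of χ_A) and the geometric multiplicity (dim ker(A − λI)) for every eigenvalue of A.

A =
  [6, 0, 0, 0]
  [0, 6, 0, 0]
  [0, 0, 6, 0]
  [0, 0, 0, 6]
λ = 6: alg = 4, geom = 4

Step 1 — factor the characteristic polynomial to read off the algebraic multiplicities:
  χ_A(x) = (x - 6)^4

Step 2 — compute geometric multiplicities via the rank-nullity identity g(λ) = n − rank(A − λI):
  rank(A − (6)·I) = 0, so dim ker(A − (6)·I) = n − 0 = 4

Summary:
  λ = 6: algebraic multiplicity = 4, geometric multiplicity = 4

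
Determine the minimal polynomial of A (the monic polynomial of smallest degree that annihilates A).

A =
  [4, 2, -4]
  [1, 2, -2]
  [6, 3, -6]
x^3

The characteristic polynomial is χ_A(x) = x^3, so the eigenvalues are known. The minimal polynomial is
  m_A(x) = Π_λ (x − λ)^{k_λ}
where k_λ is the size of the *largest* Jordan block for λ (equivalently, the smallest k with (A − λI)^k v = 0 for every generalised eigenvector v of λ).

  λ = 0: largest Jordan block has size 3, contributing (x − 0)^3

So m_A(x) = x^3 = x^3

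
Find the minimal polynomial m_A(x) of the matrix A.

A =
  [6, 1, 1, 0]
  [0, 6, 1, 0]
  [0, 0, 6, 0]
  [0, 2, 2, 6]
x^3 - 18*x^2 + 108*x - 216

The characteristic polynomial is χ_A(x) = (x - 6)^4, so the eigenvalues are known. The minimal polynomial is
  m_A(x) = Π_λ (x − λ)^{k_λ}
where k_λ is the size of the *largest* Jordan block for λ (equivalently, the smallest k with (A − λI)^k v = 0 for every generalised eigenvector v of λ).

  λ = 6: largest Jordan block has size 3, contributing (x − 6)^3

So m_A(x) = (x - 6)^3 = x^3 - 18*x^2 + 108*x - 216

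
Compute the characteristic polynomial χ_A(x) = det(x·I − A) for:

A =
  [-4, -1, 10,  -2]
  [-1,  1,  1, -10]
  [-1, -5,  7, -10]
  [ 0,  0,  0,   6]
x^4 - 10*x^3 + 13*x^2 + 60*x + 36

Expanding det(x·I − A) (e.g. by cofactor expansion or by noting that A is similar to its Jordan form J, which has the same characteristic polynomial as A) gives
  χ_A(x) = x^4 - 10*x^3 + 13*x^2 + 60*x + 36
which factors as (x - 6)^2*(x + 1)^2. The eigenvalues (with algebraic multiplicities) are λ = -1 with multiplicity 2, λ = 6 with multiplicity 2.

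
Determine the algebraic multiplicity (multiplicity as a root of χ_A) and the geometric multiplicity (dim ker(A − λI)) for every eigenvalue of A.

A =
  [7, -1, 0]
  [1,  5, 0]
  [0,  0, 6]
λ = 6: alg = 3, geom = 2

Step 1 — factor the characteristic polynomial to read off the algebraic multiplicities:
  χ_A(x) = (x - 6)^3

Step 2 — compute geometric multiplicities via the rank-nullity identity g(λ) = n − rank(A − λI):
  rank(A − (6)·I) = 1, so dim ker(A − (6)·I) = n − 1 = 2

Summary:
  λ = 6: algebraic multiplicity = 3, geometric multiplicity = 2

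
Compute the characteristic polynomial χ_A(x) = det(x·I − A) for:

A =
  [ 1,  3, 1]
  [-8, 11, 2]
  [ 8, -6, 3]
x^3 - 15*x^2 + 75*x - 125

Expanding det(x·I − A) (e.g. by cofactor expansion or by noting that A is similar to its Jordan form J, which has the same characteristic polynomial as A) gives
  χ_A(x) = x^3 - 15*x^2 + 75*x - 125
which factors as (x - 5)^3. The eigenvalues (with algebraic multiplicities) are λ = 5 with multiplicity 3.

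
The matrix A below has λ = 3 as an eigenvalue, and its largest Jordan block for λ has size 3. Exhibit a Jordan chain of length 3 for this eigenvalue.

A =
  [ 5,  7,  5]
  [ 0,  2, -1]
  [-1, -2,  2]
A Jordan chain for λ = 3 of length 3:
v_1 = (-1, 1, -1)ᵀ
v_2 = (2, 0, -1)ᵀ
v_3 = (1, 0, 0)ᵀ

Let N = A − (3)·I. We want v_3 with N^3 v_3 = 0 but N^2 v_3 ≠ 0; then v_{j-1} := N · v_j for j = 3, …, 2.

Pick v_3 = (1, 0, 0)ᵀ.
Then v_2 = N · v_3 = (2, 0, -1)ᵀ.
Then v_1 = N · v_2 = (-1, 1, -1)ᵀ.

Sanity check: (A − (3)·I) v_1 = (0, 0, 0)ᵀ = 0. ✓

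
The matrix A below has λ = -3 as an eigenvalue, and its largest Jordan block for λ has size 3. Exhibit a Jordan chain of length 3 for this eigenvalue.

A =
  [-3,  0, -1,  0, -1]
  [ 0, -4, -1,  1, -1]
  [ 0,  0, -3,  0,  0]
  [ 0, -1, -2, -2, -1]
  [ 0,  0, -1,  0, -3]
A Jordan chain for λ = -3 of length 3:
v_1 = (1, 0, 0, 0, 0)ᵀ
v_2 = (-1, -1, 0, -2, -1)ᵀ
v_3 = (0, 0, 1, 0, 0)ᵀ

Let N = A − (-3)·I. We want v_3 with N^3 v_3 = 0 but N^2 v_3 ≠ 0; then v_{j-1} := N · v_j for j = 3, …, 2.

Pick v_3 = (0, 0, 1, 0, 0)ᵀ.
Then v_2 = N · v_3 = (-1, -1, 0, -2, -1)ᵀ.
Then v_1 = N · v_2 = (1, 0, 0, 0, 0)ᵀ.

Sanity check: (A − (-3)·I) v_1 = (0, 0, 0, 0, 0)ᵀ = 0. ✓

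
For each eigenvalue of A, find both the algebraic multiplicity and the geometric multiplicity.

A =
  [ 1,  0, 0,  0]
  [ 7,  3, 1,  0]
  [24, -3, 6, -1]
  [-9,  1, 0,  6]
λ = 1: alg = 1, geom = 1; λ = 5: alg = 3, geom = 1

Step 1 — factor the characteristic polynomial to read off the algebraic multiplicities:
  χ_A(x) = (x - 5)^3*(x - 1)

Step 2 — compute geometric multiplicities via the rank-nullity identity g(λ) = n − rank(A − λI):
  rank(A − (1)·I) = 3, so dim ker(A − (1)·I) = n − 3 = 1
  rank(A − (5)·I) = 3, so dim ker(A − (5)·I) = n − 3 = 1

Summary:
  λ = 1: algebraic multiplicity = 1, geometric multiplicity = 1
  λ = 5: algebraic multiplicity = 3, geometric multiplicity = 1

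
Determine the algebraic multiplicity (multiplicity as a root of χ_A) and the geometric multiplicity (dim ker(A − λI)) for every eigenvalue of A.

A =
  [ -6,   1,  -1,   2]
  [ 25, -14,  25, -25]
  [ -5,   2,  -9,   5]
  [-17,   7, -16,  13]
λ = -4: alg = 4, geom = 2

Step 1 — factor the characteristic polynomial to read off the algebraic multiplicities:
  χ_A(x) = (x + 4)^4

Step 2 — compute geometric multiplicities via the rank-nullity identity g(λ) = n − rank(A − λI):
  rank(A − (-4)·I) = 2, so dim ker(A − (-4)·I) = n − 2 = 2

Summary:
  λ = -4: algebraic multiplicity = 4, geometric multiplicity = 2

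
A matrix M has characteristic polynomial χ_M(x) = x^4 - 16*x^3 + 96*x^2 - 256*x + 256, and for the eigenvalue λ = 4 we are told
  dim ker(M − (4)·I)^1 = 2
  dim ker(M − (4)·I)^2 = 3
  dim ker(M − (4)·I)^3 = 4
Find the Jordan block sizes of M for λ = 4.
Block sizes for λ = 4: [3, 1]

From the dimensions of kernels of powers, the number of Jordan blocks of size at least j is d_j − d_{j−1} where d_j = dim ker(N^j) (with d_0 = 0). Computing the differences gives [2, 1, 1].
The number of blocks of size exactly k is (#blocks of size ≥ k) − (#blocks of size ≥ k + 1), so the partition is: 1 block(s) of size 1, 1 block(s) of size 3.
In nonincreasing order the block sizes are [3, 1].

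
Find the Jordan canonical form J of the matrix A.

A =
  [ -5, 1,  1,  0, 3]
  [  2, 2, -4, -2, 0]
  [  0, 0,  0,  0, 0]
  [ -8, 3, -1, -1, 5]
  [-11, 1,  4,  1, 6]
J_2(0) ⊕ J_1(0) ⊕ J_2(1)

The characteristic polynomial is
  det(x·I − A) = x^5 - 2*x^4 + x^3 = x^3*(x - 1)^2

Eigenvalues and multiplicities (the geometric multiplicity of λ is n − rank(A − λI), which equals the number of Jordan blocks for λ):
  λ = 0: algebraic multiplicity = 3, geometric multiplicity = 2
  λ = 1: algebraic multiplicity = 2, geometric multiplicity = 1

Determining the block sizes for each eigenvalue:
  λ = 0: 2 blocks summing to 3 forces exactly one block of size 2 and the rest size 1 → block sizes [2, 1]
  λ = 1: one block (gm = 1), so the single block has size am = 2 → block sizes [2]

Assembling the blocks gives a Jordan form
J =
  [0, 1, 0, 0, 0]
  [0, 0, 0, 0, 0]
  [0, 0, 0, 0, 0]
  [0, 0, 0, 1, 1]
  [0, 0, 0, 0, 1]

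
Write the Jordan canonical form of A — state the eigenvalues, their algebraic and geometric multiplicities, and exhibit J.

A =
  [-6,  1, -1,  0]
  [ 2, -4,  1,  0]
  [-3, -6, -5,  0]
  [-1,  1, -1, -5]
J_3(-5) ⊕ J_1(-5)

The characteristic polynomial is
  det(x·I − A) = x^4 + 20*x^3 + 150*x^2 + 500*x + 625 = (x + 5)^4

Eigenvalues and multiplicities (the geometric multiplicity of λ is n − rank(A − λI), which equals the number of Jordan blocks for λ):
  λ = -5: algebraic multiplicity = 4, geometric multiplicity = 2

Determining the block sizes for each eigenvalue:
  λ = -5: with am = 4 and gm = 2, the partition is not yet determined (e.g. several partitions of 4 into 2 parts exist). Let N = A − (-5)·I. Computing rank(N^1) = 2, rank(N^2) = 1, rank(N^3) = 0; the number of blocks of size ≥ j is rank(N^{j−1}) − rank(N^j), giving [2, 1, 1]. So we have 1 block(s) of size 3, 1 block(s) of size 1 → block sizes [3, 1]

Assembling the blocks gives a Jordan form
J =
  [-5,  1,  0,  0]
  [ 0, -5,  1,  0]
  [ 0,  0, -5,  0]
  [ 0,  0,  0, -5]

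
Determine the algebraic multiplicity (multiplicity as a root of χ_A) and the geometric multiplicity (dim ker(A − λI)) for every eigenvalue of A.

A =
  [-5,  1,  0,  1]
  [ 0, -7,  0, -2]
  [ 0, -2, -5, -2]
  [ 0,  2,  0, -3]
λ = -5: alg = 4, geom = 3

Step 1 — factor the characteristic polynomial to read off the algebraic multiplicities:
  χ_A(x) = (x + 5)^4

Step 2 — compute geometric multiplicities via the rank-nullity identity g(λ) = n − rank(A − λI):
  rank(A − (-5)·I) = 1, so dim ker(A − (-5)·I) = n − 1 = 3

Summary:
  λ = -5: algebraic multiplicity = 4, geometric multiplicity = 3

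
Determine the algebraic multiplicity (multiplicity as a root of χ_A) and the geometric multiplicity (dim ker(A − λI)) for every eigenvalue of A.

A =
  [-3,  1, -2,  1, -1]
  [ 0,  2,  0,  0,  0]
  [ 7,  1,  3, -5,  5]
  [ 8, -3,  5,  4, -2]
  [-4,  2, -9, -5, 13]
λ = 2: alg = 2, geom = 1; λ = 5: alg = 3, geom = 1

Step 1 — factor the characteristic polynomial to read off the algebraic multiplicities:
  χ_A(x) = (x - 5)^3*(x - 2)^2

Step 2 — compute geometric multiplicities via the rank-nullity identity g(λ) = n − rank(A − λI):
  rank(A − (2)·I) = 4, so dim ker(A − (2)·I) = n − 4 = 1
  rank(A − (5)·I) = 4, so dim ker(A − (5)·I) = n − 4 = 1

Summary:
  λ = 2: algebraic multiplicity = 2, geometric multiplicity = 1
  λ = 5: algebraic multiplicity = 3, geometric multiplicity = 1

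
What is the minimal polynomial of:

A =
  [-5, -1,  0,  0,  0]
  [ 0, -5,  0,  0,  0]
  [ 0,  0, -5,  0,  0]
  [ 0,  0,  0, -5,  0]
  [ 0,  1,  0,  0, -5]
x^2 + 10*x + 25

The characteristic polynomial is χ_A(x) = (x + 5)^5, so the eigenvalues are known. The minimal polynomial is
  m_A(x) = Π_λ (x − λ)^{k_λ}
where k_λ is the size of the *largest* Jordan block for λ (equivalently, the smallest k with (A − λI)^k v = 0 for every generalised eigenvector v of λ).

  λ = -5: largest Jordan block has size 2, contributing (x + 5)^2

So m_A(x) = (x + 5)^2 = x^2 + 10*x + 25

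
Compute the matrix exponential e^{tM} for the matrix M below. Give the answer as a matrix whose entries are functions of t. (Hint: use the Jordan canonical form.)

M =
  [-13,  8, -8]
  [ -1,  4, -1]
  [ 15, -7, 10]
e^{tM} =
  [-exp(3*t) + 2*exp(-5*t), exp(3*t) - exp(-5*t), -exp(3*t) + exp(-5*t)]
  [-t*exp(3*t), t*exp(3*t) + exp(3*t), -t*exp(3*t)]
  [-t*exp(3*t) + 2*exp(3*t) - 2*exp(-5*t), t*exp(3*t) - exp(3*t) + exp(-5*t), -t*exp(3*t) + 2*exp(3*t) - exp(-5*t)]

Strategy: write M = P · J · P⁻¹ where J is a Jordan canonical form, so e^{tM} = P · e^{tJ} · P⁻¹, and e^{tJ} can be computed block-by-block.

M has Jordan form
J =
  [-5, 0, 0]
  [ 0, 3, 1]
  [ 0, 0, 3]
(up to reordering of blocks).

Per-block formulas:
  For a 1×1 block at λ = -5: exp(t · [-5]) = [e^(-5t)].
  For a 2×2 Jordan block J_2(3): exp(t · J_2(3)) = e^(3t)·(I + t·N), where N is the 2×2 nilpotent shift.

After assembling e^{tJ} and conjugating by P, we get:

e^{tM} =
  [-exp(3*t) + 2*exp(-5*t), exp(3*t) - exp(-5*t), -exp(3*t) + exp(-5*t)]
  [-t*exp(3*t), t*exp(3*t) + exp(3*t), -t*exp(3*t)]
  [-t*exp(3*t) + 2*exp(3*t) - 2*exp(-5*t), t*exp(3*t) - exp(3*t) + exp(-5*t), -t*exp(3*t) + 2*exp(3*t) - exp(-5*t)]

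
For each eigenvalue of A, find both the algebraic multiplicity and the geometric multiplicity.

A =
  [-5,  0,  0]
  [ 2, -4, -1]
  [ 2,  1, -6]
λ = -5: alg = 3, geom = 2

Step 1 — factor the characteristic polynomial to read off the algebraic multiplicities:
  χ_A(x) = (x + 5)^3

Step 2 — compute geometric multiplicities via the rank-nullity identity g(λ) = n − rank(A − λI):
  rank(A − (-5)·I) = 1, so dim ker(A − (-5)·I) = n − 1 = 2

Summary:
  λ = -5: algebraic multiplicity = 3, geometric multiplicity = 2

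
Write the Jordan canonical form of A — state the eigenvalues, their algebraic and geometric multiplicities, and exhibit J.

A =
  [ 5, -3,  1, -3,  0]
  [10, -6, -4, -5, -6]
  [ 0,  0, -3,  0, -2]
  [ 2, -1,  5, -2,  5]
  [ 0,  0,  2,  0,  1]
J_3(-1) ⊕ J_2(-1)

The characteristic polynomial is
  det(x·I − A) = x^5 + 5*x^4 + 10*x^3 + 10*x^2 + 5*x + 1 = (x + 1)^5

Eigenvalues and multiplicities (the geometric multiplicity of λ is n − rank(A − λI), which equals the number of Jordan blocks for λ):
  λ = -1: algebraic multiplicity = 5, geometric multiplicity = 2

Determining the block sizes for each eigenvalue:
  λ = -1: with am = 5 and gm = 2, the partition is not yet determined (e.g. several partitions of 5 into 2 parts exist). Let N = A − (-1)·I. Computing rank(N^1) = 3, rank(N^2) = 1, rank(N^3) = 0; the number of blocks of size ≥ j is rank(N^{j−1}) − rank(N^j), giving [2, 2, 1]. So we have 1 block(s) of size 3, 1 block(s) of size 2 → block sizes [3, 2]

Assembling the blocks gives a Jordan form
J =
  [-1,  1,  0,  0,  0]
  [ 0, -1,  1,  0,  0]
  [ 0,  0, -1,  0,  0]
  [ 0,  0,  0, -1,  1]
  [ 0,  0,  0,  0, -1]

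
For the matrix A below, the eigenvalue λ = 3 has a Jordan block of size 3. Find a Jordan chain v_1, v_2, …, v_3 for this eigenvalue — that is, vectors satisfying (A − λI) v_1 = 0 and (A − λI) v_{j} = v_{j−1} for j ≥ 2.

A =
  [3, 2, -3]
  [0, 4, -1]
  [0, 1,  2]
A Jordan chain for λ = 3 of length 3:
v_1 = (-1, 0, 0)ᵀ
v_2 = (2, 1, 1)ᵀ
v_3 = (0, 1, 0)ᵀ

Let N = A − (3)·I. We want v_3 with N^3 v_3 = 0 but N^2 v_3 ≠ 0; then v_{j-1} := N · v_j for j = 3, …, 2.

Pick v_3 = (0, 1, 0)ᵀ.
Then v_2 = N · v_3 = (2, 1, 1)ᵀ.
Then v_1 = N · v_2 = (-1, 0, 0)ᵀ.

Sanity check: (A − (3)·I) v_1 = (0, 0, 0)ᵀ = 0. ✓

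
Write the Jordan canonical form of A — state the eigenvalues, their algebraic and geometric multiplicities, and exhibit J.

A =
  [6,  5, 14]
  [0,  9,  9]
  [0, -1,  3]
J_3(6)

The characteristic polynomial is
  det(x·I − A) = x^3 - 18*x^2 + 108*x - 216 = (x - 6)^3

Eigenvalues and multiplicities (the geometric multiplicity of λ is n − rank(A − λI), which equals the number of Jordan blocks for λ):
  λ = 6: algebraic multiplicity = 3, geometric multiplicity = 1

Determining the block sizes for each eigenvalue:
  λ = 6: one block (gm = 1), so the single block has size am = 3 → block sizes [3]

Assembling the blocks gives a Jordan form
J =
  [6, 1, 0]
  [0, 6, 1]
  [0, 0, 6]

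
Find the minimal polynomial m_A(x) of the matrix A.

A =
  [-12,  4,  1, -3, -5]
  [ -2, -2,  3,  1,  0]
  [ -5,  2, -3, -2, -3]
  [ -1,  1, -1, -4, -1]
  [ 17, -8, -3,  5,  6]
x^3 + 9*x^2 + 27*x + 27

The characteristic polynomial is χ_A(x) = (x + 3)^5, so the eigenvalues are known. The minimal polynomial is
  m_A(x) = Π_λ (x − λ)^{k_λ}
where k_λ is the size of the *largest* Jordan block for λ (equivalently, the smallest k with (A − λI)^k v = 0 for every generalised eigenvector v of λ).

  λ = -3: largest Jordan block has size 3, contributing (x + 3)^3

So m_A(x) = (x + 3)^3 = x^3 + 9*x^2 + 27*x + 27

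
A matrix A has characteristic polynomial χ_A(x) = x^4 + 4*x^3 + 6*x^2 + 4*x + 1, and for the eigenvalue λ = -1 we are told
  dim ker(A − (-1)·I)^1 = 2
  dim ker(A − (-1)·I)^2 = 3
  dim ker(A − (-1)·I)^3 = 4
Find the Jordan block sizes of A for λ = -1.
Block sizes for λ = -1: [3, 1]

From the dimensions of kernels of powers, the number of Jordan blocks of size at least j is d_j − d_{j−1} where d_j = dim ker(N^j) (with d_0 = 0). Computing the differences gives [2, 1, 1].
The number of blocks of size exactly k is (#blocks of size ≥ k) − (#blocks of size ≥ k + 1), so the partition is: 1 block(s) of size 1, 1 block(s) of size 3.
In nonincreasing order the block sizes are [3, 1].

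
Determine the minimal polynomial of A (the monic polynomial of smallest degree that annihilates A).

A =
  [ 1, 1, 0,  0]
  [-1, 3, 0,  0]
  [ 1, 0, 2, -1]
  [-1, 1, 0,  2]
x^2 - 4*x + 4

The characteristic polynomial is χ_A(x) = (x - 2)^4, so the eigenvalues are known. The minimal polynomial is
  m_A(x) = Π_λ (x − λ)^{k_λ}
where k_λ is the size of the *largest* Jordan block for λ (equivalently, the smallest k with (A − λI)^k v = 0 for every generalised eigenvector v of λ).

  λ = 2: largest Jordan block has size 2, contributing (x − 2)^2

So m_A(x) = (x - 2)^2 = x^2 - 4*x + 4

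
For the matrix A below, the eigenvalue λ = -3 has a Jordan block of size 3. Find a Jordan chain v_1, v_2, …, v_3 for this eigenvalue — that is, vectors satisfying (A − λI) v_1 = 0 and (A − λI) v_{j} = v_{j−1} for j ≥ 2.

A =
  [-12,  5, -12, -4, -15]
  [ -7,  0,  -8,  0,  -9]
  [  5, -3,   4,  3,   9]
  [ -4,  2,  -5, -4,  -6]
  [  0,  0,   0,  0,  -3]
A Jordan chain for λ = -3 of length 3:
v_1 = (2, 2, -1, 1, 0)ᵀ
v_2 = (-9, -7, 5, -4, 0)ᵀ
v_3 = (1, 0, 0, 0, 0)ᵀ

Let N = A − (-3)·I. We want v_3 with N^3 v_3 = 0 but N^2 v_3 ≠ 0; then v_{j-1} := N · v_j for j = 3, …, 2.

Pick v_3 = (1, 0, 0, 0, 0)ᵀ.
Then v_2 = N · v_3 = (-9, -7, 5, -4, 0)ᵀ.
Then v_1 = N · v_2 = (2, 2, -1, 1, 0)ᵀ.

Sanity check: (A − (-3)·I) v_1 = (0, 0, 0, 0, 0)ᵀ = 0. ✓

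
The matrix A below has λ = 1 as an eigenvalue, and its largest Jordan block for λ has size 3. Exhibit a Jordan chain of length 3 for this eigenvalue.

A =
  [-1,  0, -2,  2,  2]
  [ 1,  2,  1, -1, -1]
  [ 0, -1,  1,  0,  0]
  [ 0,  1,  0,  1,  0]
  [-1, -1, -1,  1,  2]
A Jordan chain for λ = 1 of length 3:
v_1 = (2, 0, -1, 1, 0)ᵀ
v_2 = (-2, 1, 0, 0, -1)ᵀ
v_3 = (1, 0, 0, 0, 0)ᵀ

Let N = A − (1)·I. We want v_3 with N^3 v_3 = 0 but N^2 v_3 ≠ 0; then v_{j-1} := N · v_j for j = 3, …, 2.

Pick v_3 = (1, 0, 0, 0, 0)ᵀ.
Then v_2 = N · v_3 = (-2, 1, 0, 0, -1)ᵀ.
Then v_1 = N · v_2 = (2, 0, -1, 1, 0)ᵀ.

Sanity check: (A − (1)·I) v_1 = (0, 0, 0, 0, 0)ᵀ = 0. ✓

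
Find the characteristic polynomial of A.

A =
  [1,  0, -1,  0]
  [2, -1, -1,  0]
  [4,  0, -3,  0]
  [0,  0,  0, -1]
x^4 + 4*x^3 + 6*x^2 + 4*x + 1

Expanding det(x·I − A) (e.g. by cofactor expansion or by noting that A is similar to its Jordan form J, which has the same characteristic polynomial as A) gives
  χ_A(x) = x^4 + 4*x^3 + 6*x^2 + 4*x + 1
which factors as (x + 1)^4. The eigenvalues (with algebraic multiplicities) are λ = -1 with multiplicity 4.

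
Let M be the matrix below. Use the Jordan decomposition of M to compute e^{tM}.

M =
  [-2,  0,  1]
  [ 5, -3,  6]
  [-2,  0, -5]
e^{tM} =
  [2*exp(-3*t) - exp(-4*t), 0, exp(-3*t) - exp(-4*t)]
  [-2*t*exp(-3*t) + 7*exp(-3*t) - 7*exp(-4*t), exp(-3*t), -t*exp(-3*t) + 7*exp(-3*t) - 7*exp(-4*t)]
  [-2*exp(-3*t) + 2*exp(-4*t), 0, -exp(-3*t) + 2*exp(-4*t)]

Strategy: write M = P · J · P⁻¹ where J is a Jordan canonical form, so e^{tM} = P · e^{tJ} · P⁻¹, and e^{tJ} can be computed block-by-block.

M has Jordan form
J =
  [-4,  0,  0]
  [ 0, -3,  1]
  [ 0,  0, -3]
(up to reordering of blocks).

Per-block formulas:
  For a 1×1 block at λ = -4: exp(t · [-4]) = [e^(-4t)].
  For a 2×2 Jordan block J_2(-3): exp(t · J_2(-3)) = e^(-3t)·(I + t·N), where N is the 2×2 nilpotent shift.

After assembling e^{tJ} and conjugating by P, we get:

e^{tM} =
  [2*exp(-3*t) - exp(-4*t), 0, exp(-3*t) - exp(-4*t)]
  [-2*t*exp(-3*t) + 7*exp(-3*t) - 7*exp(-4*t), exp(-3*t), -t*exp(-3*t) + 7*exp(-3*t) - 7*exp(-4*t)]
  [-2*exp(-3*t) + 2*exp(-4*t), 0, -exp(-3*t) + 2*exp(-4*t)]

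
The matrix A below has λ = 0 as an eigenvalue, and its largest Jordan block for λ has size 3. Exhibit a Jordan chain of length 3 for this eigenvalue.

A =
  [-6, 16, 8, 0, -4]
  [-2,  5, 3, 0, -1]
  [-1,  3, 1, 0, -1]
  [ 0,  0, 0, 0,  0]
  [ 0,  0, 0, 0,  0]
A Jordan chain for λ = 0 of length 3:
v_1 = (-4, -1, -1, 0, 0)ᵀ
v_2 = (-6, -2, -1, 0, 0)ᵀ
v_3 = (1, 0, 0, 0, 0)ᵀ

Let N = A − (0)·I. We want v_3 with N^3 v_3 = 0 but N^2 v_3 ≠ 0; then v_{j-1} := N · v_j for j = 3, …, 2.

Pick v_3 = (1, 0, 0, 0, 0)ᵀ.
Then v_2 = N · v_3 = (-6, -2, -1, 0, 0)ᵀ.
Then v_1 = N · v_2 = (-4, -1, -1, 0, 0)ᵀ.

Sanity check: (A − (0)·I) v_1 = (0, 0, 0, 0, 0)ᵀ = 0. ✓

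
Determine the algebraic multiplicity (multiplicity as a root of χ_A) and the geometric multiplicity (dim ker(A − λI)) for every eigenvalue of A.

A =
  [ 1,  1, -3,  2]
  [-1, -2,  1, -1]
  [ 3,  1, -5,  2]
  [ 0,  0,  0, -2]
λ = -2: alg = 4, geom = 2

Step 1 — factor the characteristic polynomial to read off the algebraic multiplicities:
  χ_A(x) = (x + 2)^4

Step 2 — compute geometric multiplicities via the rank-nullity identity g(λ) = n − rank(A − λI):
  rank(A − (-2)·I) = 2, so dim ker(A − (-2)·I) = n − 2 = 2

Summary:
  λ = -2: algebraic multiplicity = 4, geometric multiplicity = 2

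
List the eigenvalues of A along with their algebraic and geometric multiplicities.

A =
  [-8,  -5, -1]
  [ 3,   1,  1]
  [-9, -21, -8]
λ = -5: alg = 3, geom = 1

Step 1 — factor the characteristic polynomial to read off the algebraic multiplicities:
  χ_A(x) = (x + 5)^3

Step 2 — compute geometric multiplicities via the rank-nullity identity g(λ) = n − rank(A − λI):
  rank(A − (-5)·I) = 2, so dim ker(A − (-5)·I) = n − 2 = 1

Summary:
  λ = -5: algebraic multiplicity = 3, geometric multiplicity = 1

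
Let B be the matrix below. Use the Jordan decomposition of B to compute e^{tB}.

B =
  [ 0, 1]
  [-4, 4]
e^{tB} =
  [-2*t*exp(2*t) + exp(2*t), t*exp(2*t)]
  [-4*t*exp(2*t), 2*t*exp(2*t) + exp(2*t)]

Strategy: write B = P · J · P⁻¹ where J is a Jordan canonical form, so e^{tB} = P · e^{tJ} · P⁻¹, and e^{tJ} can be computed block-by-block.

B has Jordan form
J =
  [2, 1]
  [0, 2]
(up to reordering of blocks).

Per-block formulas:
  For a 2×2 Jordan block J_2(2): exp(t · J_2(2)) = e^(2t)·(I + t·N), where N is the 2×2 nilpotent shift.

After assembling e^{tJ} and conjugating by P, we get:

e^{tB} =
  [-2*t*exp(2*t) + exp(2*t), t*exp(2*t)]
  [-4*t*exp(2*t), 2*t*exp(2*t) + exp(2*t)]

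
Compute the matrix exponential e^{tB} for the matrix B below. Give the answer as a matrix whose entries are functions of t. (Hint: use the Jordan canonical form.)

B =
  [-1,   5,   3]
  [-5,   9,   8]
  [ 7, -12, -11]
e^{tB} =
  [-2*t^2*exp(-t) + exp(-t), 7*t^2*exp(-t) + 5*t*exp(-t), 5*t^2*exp(-t) + 3*t*exp(-t)]
  [3*t^2*exp(-t) - 5*t*exp(-t), -21*t^2*exp(-t)/2 + 10*t*exp(-t) + exp(-t), -15*t^2*exp(-t)/2 + 8*t*exp(-t)]
  [-5*t^2*exp(-t) + 7*t*exp(-t), 35*t^2*exp(-t)/2 - 12*t*exp(-t), 25*t^2*exp(-t)/2 - 10*t*exp(-t) + exp(-t)]

Strategy: write B = P · J · P⁻¹ where J is a Jordan canonical form, so e^{tB} = P · e^{tJ} · P⁻¹, and e^{tJ} can be computed block-by-block.

B has Jordan form
J =
  [-1,  1,  0]
  [ 0, -1,  1]
  [ 0,  0, -1]
(up to reordering of blocks).

Per-block formulas:
  For a 3×3 Jordan block J_3(-1): exp(t · J_3(-1)) = e^(-1t)·(I + t·N + (t^2/2)·N^2), where N is the 3×3 nilpotent shift.

After assembling e^{tJ} and conjugating by P, we get:

e^{tB} =
  [-2*t^2*exp(-t) + exp(-t), 7*t^2*exp(-t) + 5*t*exp(-t), 5*t^2*exp(-t) + 3*t*exp(-t)]
  [3*t^2*exp(-t) - 5*t*exp(-t), -21*t^2*exp(-t)/2 + 10*t*exp(-t) + exp(-t), -15*t^2*exp(-t)/2 + 8*t*exp(-t)]
  [-5*t^2*exp(-t) + 7*t*exp(-t), 35*t^2*exp(-t)/2 - 12*t*exp(-t), 25*t^2*exp(-t)/2 - 10*t*exp(-t) + exp(-t)]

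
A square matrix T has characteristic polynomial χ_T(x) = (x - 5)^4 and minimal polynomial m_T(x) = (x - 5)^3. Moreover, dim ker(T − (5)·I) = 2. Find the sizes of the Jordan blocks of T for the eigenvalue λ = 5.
Block sizes for λ = 5: [3, 1]

Step 1 — from the characteristic polynomial, algebraic multiplicity of λ = 5 is 4. From dim ker(T − (5)·I) = 2, there are exactly 2 Jordan blocks for λ = 5.
Step 2 — from the minimal polynomial, the factor (x − 5)^3 tells us the largest block for λ = 5 has size 3.
Step 3 — with total size 4, 2 blocks, and largest block 3, the block sizes (in nonincreasing order) are [3, 1].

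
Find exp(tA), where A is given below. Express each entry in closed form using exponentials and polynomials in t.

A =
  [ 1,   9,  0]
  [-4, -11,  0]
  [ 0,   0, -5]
e^{tA} =
  [6*t*exp(-5*t) + exp(-5*t), 9*t*exp(-5*t), 0]
  [-4*t*exp(-5*t), -6*t*exp(-5*t) + exp(-5*t), 0]
  [0, 0, exp(-5*t)]

Strategy: write A = P · J · P⁻¹ where J is a Jordan canonical form, so e^{tA} = P · e^{tJ} · P⁻¹, and e^{tJ} can be computed block-by-block.

A has Jordan form
J =
  [-5,  1,  0]
  [ 0, -5,  0]
  [ 0,  0, -5]
(up to reordering of blocks).

Per-block formulas:
  For a 1×1 block at λ = -5: exp(t · [-5]) = [e^(-5t)].
  For a 2×2 Jordan block J_2(-5): exp(t · J_2(-5)) = e^(-5t)·(I + t·N), where N is the 2×2 nilpotent shift.

After assembling e^{tJ} and conjugating by P, we get:

e^{tA} =
  [6*t*exp(-5*t) + exp(-5*t), 9*t*exp(-5*t), 0]
  [-4*t*exp(-5*t), -6*t*exp(-5*t) + exp(-5*t), 0]
  [0, 0, exp(-5*t)]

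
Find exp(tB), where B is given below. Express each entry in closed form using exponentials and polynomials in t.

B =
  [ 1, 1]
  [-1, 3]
e^{tB} =
  [-t*exp(2*t) + exp(2*t), t*exp(2*t)]
  [-t*exp(2*t), t*exp(2*t) + exp(2*t)]

Strategy: write B = P · J · P⁻¹ where J is a Jordan canonical form, so e^{tB} = P · e^{tJ} · P⁻¹, and e^{tJ} can be computed block-by-block.

B has Jordan form
J =
  [2, 1]
  [0, 2]
(up to reordering of blocks).

Per-block formulas:
  For a 2×2 Jordan block J_2(2): exp(t · J_2(2)) = e^(2t)·(I + t·N), where N is the 2×2 nilpotent shift.

After assembling e^{tJ} and conjugating by P, we get:

e^{tB} =
  [-t*exp(2*t) + exp(2*t), t*exp(2*t)]
  [-t*exp(2*t), t*exp(2*t) + exp(2*t)]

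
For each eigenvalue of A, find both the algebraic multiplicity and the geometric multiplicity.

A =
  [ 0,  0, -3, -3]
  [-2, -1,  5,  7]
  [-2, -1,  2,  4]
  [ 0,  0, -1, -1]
λ = 0: alg = 4, geom = 2

Step 1 — factor the characteristic polynomial to read off the algebraic multiplicities:
  χ_A(x) = x^4

Step 2 — compute geometric multiplicities via the rank-nullity identity g(λ) = n − rank(A − λI):
  rank(A − (0)·I) = 2, so dim ker(A − (0)·I) = n − 2 = 2

Summary:
  λ = 0: algebraic multiplicity = 4, geometric multiplicity = 2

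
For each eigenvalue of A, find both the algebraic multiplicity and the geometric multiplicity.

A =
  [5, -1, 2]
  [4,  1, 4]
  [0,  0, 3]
λ = 3: alg = 3, geom = 2

Step 1 — factor the characteristic polynomial to read off the algebraic multiplicities:
  χ_A(x) = (x - 3)^3

Step 2 — compute geometric multiplicities via the rank-nullity identity g(λ) = n − rank(A − λI):
  rank(A − (3)·I) = 1, so dim ker(A − (3)·I) = n − 1 = 2

Summary:
  λ = 3: algebraic multiplicity = 3, geometric multiplicity = 2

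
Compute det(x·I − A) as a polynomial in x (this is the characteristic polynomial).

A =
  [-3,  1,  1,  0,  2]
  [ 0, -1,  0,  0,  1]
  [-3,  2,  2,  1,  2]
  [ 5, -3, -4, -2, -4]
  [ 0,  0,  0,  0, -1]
x^5 + 5*x^4 + 10*x^3 + 10*x^2 + 5*x + 1

Expanding det(x·I − A) (e.g. by cofactor expansion or by noting that A is similar to its Jordan form J, which has the same characteristic polynomial as A) gives
  χ_A(x) = x^5 + 5*x^4 + 10*x^3 + 10*x^2 + 5*x + 1
which factors as (x + 1)^5. The eigenvalues (with algebraic multiplicities) are λ = -1 with multiplicity 5.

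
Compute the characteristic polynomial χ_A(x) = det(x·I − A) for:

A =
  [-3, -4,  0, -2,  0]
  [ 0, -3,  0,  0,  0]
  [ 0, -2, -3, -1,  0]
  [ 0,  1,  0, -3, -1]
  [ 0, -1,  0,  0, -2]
x^5 + 14*x^4 + 78*x^3 + 216*x^2 + 297*x + 162

Expanding det(x·I − A) (e.g. by cofactor expansion or by noting that A is similar to its Jordan form J, which has the same characteristic polynomial as A) gives
  χ_A(x) = x^5 + 14*x^4 + 78*x^3 + 216*x^2 + 297*x + 162
which factors as (x + 2)*(x + 3)^4. The eigenvalues (with algebraic multiplicities) are λ = -3 with multiplicity 4, λ = -2 with multiplicity 1.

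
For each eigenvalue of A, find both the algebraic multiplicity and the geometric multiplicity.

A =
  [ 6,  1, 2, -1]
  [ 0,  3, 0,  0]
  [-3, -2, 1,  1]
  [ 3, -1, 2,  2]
λ = 3: alg = 4, geom = 2

Step 1 — factor the characteristic polynomial to read off the algebraic multiplicities:
  χ_A(x) = (x - 3)^4

Step 2 — compute geometric multiplicities via the rank-nullity identity g(λ) = n − rank(A − λI):
  rank(A − (3)·I) = 2, so dim ker(A − (3)·I) = n − 2 = 2

Summary:
  λ = 3: algebraic multiplicity = 4, geometric multiplicity = 2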